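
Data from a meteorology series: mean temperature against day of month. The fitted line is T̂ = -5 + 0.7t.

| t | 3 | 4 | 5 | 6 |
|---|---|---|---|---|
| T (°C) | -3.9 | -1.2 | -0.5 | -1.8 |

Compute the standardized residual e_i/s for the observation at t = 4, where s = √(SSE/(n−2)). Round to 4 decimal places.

t=3: T̂ = -5 + 0.7·3 = -2.9; e = -3.9 − (-2.9) = -1
t=4: T̂ = -5 + 0.7·4 = -2.2; e = -1.2 − (-2.2) = 1
t=5: T̂ = -5 + 0.7·5 = -1.5; e = -0.5 − (-1.5) = 1
t=6: T̂ = -5 + 0.7·6 = -0.8; e = -1.8 − (-0.8) = -1
SSE = 1 + 1 + 1 + 1 = 4
s = √(4/2) = 1.41421
e/s = 1 / 1.41421 = 0.7071

0.7071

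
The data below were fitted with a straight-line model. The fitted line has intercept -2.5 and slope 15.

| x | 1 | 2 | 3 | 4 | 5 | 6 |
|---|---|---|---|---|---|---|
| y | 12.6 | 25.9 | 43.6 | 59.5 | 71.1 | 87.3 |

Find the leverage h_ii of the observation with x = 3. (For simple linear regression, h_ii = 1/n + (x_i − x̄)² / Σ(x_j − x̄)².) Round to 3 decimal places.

x̄ = (1 + 2 + 3 + 4 + 5 + 6)/6 = 3.5
Σ(x − x̄)² = 6.25 + 2.25 + 0.25 + 0.25 + 2.25 + 6.25 = 17.5
h = 1/6 + (-0.5)²/17.5 = 0.166667 + 0.0142857 = 0.181

h = 0.181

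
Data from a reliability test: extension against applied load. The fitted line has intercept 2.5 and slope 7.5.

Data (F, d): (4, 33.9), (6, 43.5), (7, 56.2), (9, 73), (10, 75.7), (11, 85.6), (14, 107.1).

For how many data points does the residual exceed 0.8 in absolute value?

5

F=4: ŷ = 2.5 + 7.5·4 = 32.5; e = 33.9 − 32.5 = 1.4
F=6: ŷ = 2.5 + 7.5·6 = 47.5; e = 43.5 − 47.5 = -4
F=7: ŷ = 2.5 + 7.5·7 = 55; e = 56.2 − 55 = 1.2
F=9: ŷ = 2.5 + 7.5·9 = 70; e = 73 − 70 = 3
F=10: ŷ = 2.5 + 7.5·10 = 77.5; e = 75.7 − 77.5 = -1.8
F=11: ŷ = 2.5 + 7.5·11 = 85; e = 85.6 − 85 = 0.6
F=14: ŷ = 2.5 + 7.5·14 = 107.5; e = 107.1 − 107.5 = -0.4
|e| > 0.8: F=4 (|e|=1.4), F=6 (|e|=4), F=7 (|e|=1.2), F=9 (|e|=3), F=10 (|e|=1.8) → 5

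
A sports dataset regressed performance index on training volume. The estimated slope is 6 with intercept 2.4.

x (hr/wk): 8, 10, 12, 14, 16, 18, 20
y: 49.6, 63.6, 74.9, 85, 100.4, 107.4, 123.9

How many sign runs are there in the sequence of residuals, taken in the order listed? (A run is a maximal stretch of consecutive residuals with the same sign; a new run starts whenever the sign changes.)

6 runs

x=8: ŷ = 2.4 + 6·8 = 50.4; r = 49.6 − 50.4 = -0.8
x=10: ŷ = 2.4 + 6·10 = 62.4; r = 63.6 − 62.4 = 1.2
x=12: ŷ = 2.4 + 6·12 = 74.4; r = 74.9 − 74.4 = 0.5
x=14: ŷ = 2.4 + 6·14 = 86.4; r = 85 − 86.4 = -1.4
x=16: ŷ = 2.4 + 6·16 = 98.4; r = 100.4 − 98.4 = 2
x=18: ŷ = 2.4 + 6·18 = 110.4; r = 107.4 − 110.4 = -3
x=20: ŷ = 2.4 + 6·20 = 122.4; r = 123.9 − 122.4 = 1.5
Signs: − + + − + − +
Runs: −×1, +×2, −×1, +×1, −×1, +×1 → 6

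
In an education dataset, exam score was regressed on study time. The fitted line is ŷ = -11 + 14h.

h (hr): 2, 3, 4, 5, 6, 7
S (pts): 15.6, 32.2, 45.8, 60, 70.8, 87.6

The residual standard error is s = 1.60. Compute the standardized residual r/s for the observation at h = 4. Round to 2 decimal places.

ŷ = -11 + 14·4 = 45
r = 45.8 − 45 = 0.8
r/s = 0.8 / 1.60 = 0.50

0.50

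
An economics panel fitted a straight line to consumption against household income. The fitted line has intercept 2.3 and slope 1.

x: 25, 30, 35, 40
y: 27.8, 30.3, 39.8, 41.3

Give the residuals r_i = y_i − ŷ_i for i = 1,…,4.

0.5, -2, 2.5, -1

x=25: ŷ = 2.3 + 25 = 27.3; r = 27.8 − 27.3 = 0.5
x=30: ŷ = 2.3 + 30 = 32.3; r = 30.3 − 32.3 = -2
x=35: ŷ = 2.3 + 35 = 37.3; r = 39.8 − 37.3 = 2.5
x=40: ŷ = 2.3 + 40 = 42.3; r = 41.3 − 42.3 = -1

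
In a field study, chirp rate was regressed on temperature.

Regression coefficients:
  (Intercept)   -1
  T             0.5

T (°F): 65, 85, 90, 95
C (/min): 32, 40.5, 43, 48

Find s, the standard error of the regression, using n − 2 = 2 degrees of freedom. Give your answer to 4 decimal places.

s = 1.5000

T=65: Ĉ = -1 + 0.5·65 = 31.5; r = 32 − 31.5 = 0.5
T=85: Ĉ = -1 + 0.5·85 = 41.5; r = 40.5 − 41.5 = -1
T=90: Ĉ = -1 + 0.5·90 = 44; r = 43 − 44 = -1
T=95: Ĉ = -1 + 0.5·95 = 46.5; r = 48 − 46.5 = 1.5
SSE = 0.25 + 1 + 1 + 2.25 = 4.5
s = √(4.5/2) = √2.25 ≈ 1.5000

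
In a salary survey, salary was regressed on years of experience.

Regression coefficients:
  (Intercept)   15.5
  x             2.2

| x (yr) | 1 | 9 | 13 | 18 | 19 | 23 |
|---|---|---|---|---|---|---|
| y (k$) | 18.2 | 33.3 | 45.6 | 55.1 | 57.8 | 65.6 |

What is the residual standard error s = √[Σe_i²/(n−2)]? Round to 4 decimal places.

x=1: ŷ = 15.5 + 2.2·1 = 17.7; e = 18.2 − 17.7 = 0.5
x=9: ŷ = 15.5 + 2.2·9 = 35.3; e = 33.3 − 35.3 = -2
x=13: ŷ = 15.5 + 2.2·13 = 44.1; e = 45.6 − 44.1 = 1.5
x=18: ŷ = 15.5 + 2.2·18 = 55.1; e = 55.1 − 55.1 = 0
x=19: ŷ = 15.5 + 2.2·19 = 57.3; e = 57.8 − 57.3 = 0.5
x=23: ŷ = 15.5 + 2.2·23 = 66.1; e = 65.6 − 66.1 = -0.5
SSE = 0.25 + 4 + 2.25 + 0 + 0.25 + 0.25 = 7
s = √(7/4) = √1.75 ≈ 1.3229

s = 1.3229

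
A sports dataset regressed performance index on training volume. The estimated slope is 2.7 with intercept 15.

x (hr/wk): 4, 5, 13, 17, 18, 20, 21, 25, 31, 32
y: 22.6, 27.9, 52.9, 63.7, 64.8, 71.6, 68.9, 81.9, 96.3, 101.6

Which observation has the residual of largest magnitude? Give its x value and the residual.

x = 4, r = -3.2

x=4: ŷ = 15 + 2.7·4 = 25.8; r = 22.6 − 25.8 = -3.2
x=5: ŷ = 15 + 2.7·5 = 28.5; r = 27.9 − 28.5 = -0.6
x=13: ŷ = 15 + 2.7·13 = 50.1; r = 52.9 − 50.1 = 2.8
x=17: ŷ = 15 + 2.7·17 = 60.9; r = 63.7 − 60.9 = 2.8
x=18: ŷ = 15 + 2.7·18 = 63.6; r = 64.8 − 63.6 = 1.2
x=20: ŷ = 15 + 2.7·20 = 69; r = 71.6 − 69 = 2.6
x=21: ŷ = 15 + 2.7·21 = 71.7; r = 68.9 − 71.7 = -2.8
x=25: ŷ = 15 + 2.7·25 = 82.5; r = 81.9 − 82.5 = -0.6
x=31: ŷ = 15 + 2.7·31 = 98.7; r = 96.3 − 98.7 = -2.4
x=32: ŷ = 15 + 2.7·32 = 101.4; r = 101.6 − 101.4 = 0.2
Largest |r| is 3.2 at x = 4, residual -3.2.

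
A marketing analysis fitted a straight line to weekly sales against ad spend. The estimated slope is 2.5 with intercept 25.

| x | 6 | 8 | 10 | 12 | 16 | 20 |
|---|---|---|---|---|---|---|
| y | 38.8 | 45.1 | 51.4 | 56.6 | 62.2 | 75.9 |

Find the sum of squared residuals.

x=6: ŷ = 25 + 2.5·6 = 40; e = 38.8 − 40 = -1.2
x=8: ŷ = 25 + 2.5·8 = 45; e = 45.1 − 45 = 0.1
x=10: ŷ = 25 + 2.5·10 = 50; e = 51.4 − 50 = 1.4
x=12: ŷ = 25 + 2.5·12 = 55; e = 56.6 − 55 = 1.6
x=16: ŷ = 25 + 2.5·16 = 65; e = 62.2 − 65 = -2.8
x=20: ŷ = 25 + 2.5·20 = 75; e = 75.9 − 75 = 0.9
SSE = 1.44 + 0.01 + 1.96 + 2.56 + 7.84 + 0.81 = 14.62

SSE = 14.62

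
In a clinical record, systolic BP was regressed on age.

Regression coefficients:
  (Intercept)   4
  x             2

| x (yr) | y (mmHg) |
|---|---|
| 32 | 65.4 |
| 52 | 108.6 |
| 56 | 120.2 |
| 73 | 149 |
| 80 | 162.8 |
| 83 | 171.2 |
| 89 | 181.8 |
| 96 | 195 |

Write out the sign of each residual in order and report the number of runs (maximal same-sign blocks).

x=32: ŷ = 4 + 2·32 = 68; e = 65.4 − 68 = -2.6
x=52: ŷ = 4 + 2·52 = 108; e = 108.6 − 108 = 0.6
x=56: ŷ = 4 + 2·56 = 116; e = 120.2 − 116 = 4.2
x=73: ŷ = 4 + 2·73 = 150; e = 149 − 150 = -1
x=80: ŷ = 4 + 2·80 = 164; e = 162.8 − 164 = -1.2
x=83: ŷ = 4 + 2·83 = 170; e = 171.2 − 170 = 1.2
x=89: ŷ = 4 + 2·89 = 182; e = 181.8 − 182 = -0.2
x=96: ŷ = 4 + 2·96 = 196; e = 195 − 196 = -1
Signs: − + + − − + − −
Runs: −×1, +×2, −×2, +×1, −×2 → 5

5 runs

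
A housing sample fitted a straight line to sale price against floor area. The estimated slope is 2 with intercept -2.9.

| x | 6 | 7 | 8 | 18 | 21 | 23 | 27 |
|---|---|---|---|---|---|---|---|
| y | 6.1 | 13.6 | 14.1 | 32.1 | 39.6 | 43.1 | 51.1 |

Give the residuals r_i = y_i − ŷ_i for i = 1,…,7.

x=6: ŷ = -2.9 + 2·6 = 9.1; r = 6.1 − 9.1 = -3
x=7: ŷ = -2.9 + 2·7 = 11.1; r = 13.6 − 11.1 = 2.5
x=8: ŷ = -2.9 + 2·8 = 13.1; r = 14.1 − 13.1 = 1
x=18: ŷ = -2.9 + 2·18 = 33.1; r = 32.1 − 33.1 = -1
x=21: ŷ = -2.9 + 2·21 = 39.1; r = 39.6 − 39.1 = 0.5
x=23: ŷ = -2.9 + 2·23 = 43.1; r = 43.1 − 43.1 = 0
x=27: ŷ = -2.9 + 2·27 = 51.1; r = 51.1 − 51.1 = 0

-3, 2.5, 1, -1, 0.5, 0, 0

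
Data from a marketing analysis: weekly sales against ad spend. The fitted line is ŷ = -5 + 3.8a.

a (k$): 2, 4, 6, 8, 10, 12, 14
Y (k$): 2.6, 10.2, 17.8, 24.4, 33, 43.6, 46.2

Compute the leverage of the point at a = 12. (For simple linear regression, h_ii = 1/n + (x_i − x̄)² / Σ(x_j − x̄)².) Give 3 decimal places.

ā = (2 + 4 + 6 + 8 + 10 + 12 + 14)/7 = 8
Σ(a − ā)² = 36 + 16 + 4 + 0 + 4 + 16 + 36 = 112
h = 1/7 + (4)²/112 = 0.142857 + 0.142857 = 0.286

h = 0.286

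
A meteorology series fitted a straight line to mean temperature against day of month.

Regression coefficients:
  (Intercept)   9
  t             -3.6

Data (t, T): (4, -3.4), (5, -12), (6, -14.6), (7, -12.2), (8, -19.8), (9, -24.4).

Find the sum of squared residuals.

SSE = 34

t=4: ŷ = 9 − 3.6·4 = -5.4; r = -3.4 − (-5.4) = 2
t=5: ŷ = 9 − 3.6·5 = -9; r = -12 − (-9) = -3
t=6: ŷ = 9 − 3.6·6 = -12.6; r = -14.6 − (-12.6) = -2
t=7: ŷ = 9 − 3.6·7 = -16.2; r = -12.2 − (-16.2) = 4
t=8: ŷ = 9 − 3.6·8 = -19.8; r = -19.8 − (-19.8) = 0
t=9: ŷ = 9 − 3.6·9 = -23.4; r = -24.4 − (-23.4) = -1
SSE = 4 + 9 + 4 + 16 + 0 + 1 = 34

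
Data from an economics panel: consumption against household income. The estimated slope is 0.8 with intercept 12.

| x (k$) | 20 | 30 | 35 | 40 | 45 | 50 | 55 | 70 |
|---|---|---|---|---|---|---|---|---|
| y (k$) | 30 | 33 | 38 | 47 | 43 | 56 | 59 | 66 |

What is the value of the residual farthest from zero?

r = -5

x=20: ŷ = 12 + 0.8·20 = 28; r = 30 − 28 = 2
x=30: ŷ = 12 + 0.8·30 = 36; r = 33 − 36 = -3
x=35: ŷ = 12 + 0.8·35 = 40; r = 38 − 40 = -2
x=40: ŷ = 12 + 0.8·40 = 44; r = 47 − 44 = 3
x=45: ŷ = 12 + 0.8·45 = 48; r = 43 − 48 = -5
x=50: ŷ = 12 + 0.8·50 = 52; r = 56 − 52 = 4
x=55: ŷ = 12 + 0.8·55 = 56; r = 59 − 56 = 3
x=70: ŷ = 12 + 0.8·70 = 68; r = 66 − 68 = -2
Largest |r| is 5 at x = 45, residual -5.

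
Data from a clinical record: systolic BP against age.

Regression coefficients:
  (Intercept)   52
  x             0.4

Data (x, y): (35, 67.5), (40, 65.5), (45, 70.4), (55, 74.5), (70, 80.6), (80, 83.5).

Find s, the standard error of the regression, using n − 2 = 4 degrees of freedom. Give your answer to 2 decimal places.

s = 1.54

x=35: ŷ = 52 + 0.4·35 = 66; e = 67.5 − 66 = 1.5
x=40: ŷ = 52 + 0.4·40 = 68; e = 65.5 − 68 = -2.5
x=45: ŷ = 52 + 0.4·45 = 70; e = 70.4 − 70 = 0.4
x=55: ŷ = 52 + 0.4·55 = 74; e = 74.5 − 74 = 0.5
x=70: ŷ = 52 + 0.4·70 = 80; e = 80.6 − 80 = 0.6
x=80: ŷ = 52 + 0.4·80 = 84; e = 83.5 − 84 = -0.5
SSE = 2.25 + 6.25 + 0.16 + 0.25 + 0.36 + 0.25 = 9.52
s = √(9.52/4) = √2.38 ≈ 1.54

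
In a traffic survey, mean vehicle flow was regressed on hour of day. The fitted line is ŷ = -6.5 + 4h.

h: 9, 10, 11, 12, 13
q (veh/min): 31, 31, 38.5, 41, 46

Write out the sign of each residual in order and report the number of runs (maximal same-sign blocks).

5 runs

h=9: ŷ = -6.5 + 4·9 = 29.5; r = 31 − 29.5 = 1.5
h=10: ŷ = -6.5 + 4·10 = 33.5; r = 31 − 33.5 = -2.5
h=11: ŷ = -6.5 + 4·11 = 37.5; r = 38.5 − 37.5 = 1
h=12: ŷ = -6.5 + 4·12 = 41.5; r = 41 − 41.5 = -0.5
h=13: ŷ = -6.5 + 4·13 = 45.5; r = 46 − 45.5 = 0.5
Signs: + − + − +
Runs: +×1, −×1, +×1, −×1, +×1 → 5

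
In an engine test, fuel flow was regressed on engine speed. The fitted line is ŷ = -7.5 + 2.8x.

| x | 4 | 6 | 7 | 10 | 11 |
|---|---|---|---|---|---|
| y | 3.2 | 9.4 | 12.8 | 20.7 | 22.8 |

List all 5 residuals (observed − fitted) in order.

-0.5, 0.1, 0.7, 0.2, -0.5

x=4: ŷ = -7.5 + 2.8·4 = 3.7; r = 3.2 − 3.7 = -0.5
x=6: ŷ = -7.5 + 2.8·6 = 9.3; r = 9.4 − 9.3 = 0.1
x=7: ŷ = -7.5 + 2.8·7 = 12.1; r = 12.8 − 12.1 = 0.7
x=10: ŷ = -7.5 + 2.8·10 = 20.5; r = 20.7 − 20.5 = 0.2
x=11: ŷ = -7.5 + 2.8·11 = 23.3; r = 22.8 − 23.3 = -0.5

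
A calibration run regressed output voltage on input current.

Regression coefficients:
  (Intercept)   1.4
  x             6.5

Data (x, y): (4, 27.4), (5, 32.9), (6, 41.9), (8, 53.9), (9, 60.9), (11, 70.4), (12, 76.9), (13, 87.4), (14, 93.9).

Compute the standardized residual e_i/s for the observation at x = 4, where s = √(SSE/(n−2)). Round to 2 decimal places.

0.00

x=4: ŷ = 1.4 + 6.5·4 = 27.4; e = 27.4 − 27.4 = 0
x=5: ŷ = 1.4 + 6.5·5 = 33.9; e = 32.9 − 33.9 = -1
x=6: ŷ = 1.4 + 6.5·6 = 40.4; e = 41.9 − 40.4 = 1.5
x=8: ŷ = 1.4 + 6.5·8 = 53.4; e = 53.9 − 53.4 = 0.5
x=9: ŷ = 1.4 + 6.5·9 = 59.9; e = 60.9 − 59.9 = 1
x=11: ŷ = 1.4 + 6.5·11 = 72.9; e = 70.4 − 72.9 = -2.5
x=12: ŷ = 1.4 + 6.5·12 = 79.4; e = 76.9 − 79.4 = -2.5
x=13: ŷ = 1.4 + 6.5·13 = 85.9; e = 87.4 − 85.9 = 1.5
x=14: ŷ = 1.4 + 6.5·14 = 92.4; e = 93.9 − 92.4 = 1.5
SSE = 0 + 1 + 2.25 + 0.25 + 1 + 6.25 + 6.25 + 2.25 + 2.25 = 21.5
s = √(21.5/7) = 1.75255
e/s = 0 / 1.75255 = 0.00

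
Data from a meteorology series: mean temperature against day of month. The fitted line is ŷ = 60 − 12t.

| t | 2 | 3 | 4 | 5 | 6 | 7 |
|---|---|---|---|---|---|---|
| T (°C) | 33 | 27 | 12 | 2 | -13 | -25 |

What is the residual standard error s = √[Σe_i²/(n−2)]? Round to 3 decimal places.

t=2: ŷ = 60 − 12·2 = 36; e = 33 − 36 = -3
t=3: ŷ = 60 − 12·3 = 24; e = 27 − 24 = 3
t=4: ŷ = 60 − 12·4 = 12; e = 12 − 12 = 0
t=5: ŷ = 60 − 12·5 = 0; e = 2 − 0 = 2
t=6: ŷ = 60 − 12·6 = -12; e = -13 − (-12) = -1
t=7: ŷ = 60 − 12·7 = -24; e = -25 − (-24) = -1
SSE = 9 + 9 + 0 + 4 + 1 + 1 = 24
s = √(24/4) = √6 ≈ 2.449

s = 2.449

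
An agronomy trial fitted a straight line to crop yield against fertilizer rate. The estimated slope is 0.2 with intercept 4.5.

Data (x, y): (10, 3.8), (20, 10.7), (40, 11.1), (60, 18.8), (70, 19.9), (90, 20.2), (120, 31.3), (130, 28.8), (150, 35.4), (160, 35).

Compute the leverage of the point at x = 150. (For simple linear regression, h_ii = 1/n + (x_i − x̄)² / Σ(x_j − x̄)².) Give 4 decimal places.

x̄ = (10 + 20 + 40 + 60 + 70 + 90 + 120 + 130 + 150 + 160)/10 = 85
Σ(x − x̄)² = 5625 + 4225 + 2025 + 625 + 225 + 25 + 1225 + 2025 + 4225 + 5625 = 25850
h = 1/10 + (65)²/25850 = 0.1 + 0.163443 = 0.2634

h = 0.2634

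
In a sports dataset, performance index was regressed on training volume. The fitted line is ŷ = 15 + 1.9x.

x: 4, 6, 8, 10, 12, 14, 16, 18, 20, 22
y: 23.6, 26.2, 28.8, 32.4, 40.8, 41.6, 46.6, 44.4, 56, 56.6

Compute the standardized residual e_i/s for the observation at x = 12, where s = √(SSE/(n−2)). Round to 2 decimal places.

1.22

x=4: ŷ = 15 + 1.9·4 = 22.6; e = 23.6 − 22.6 = 1
x=6: ŷ = 15 + 1.9·6 = 26.4; e = 26.2 − 26.4 = -0.2
x=8: ŷ = 15 + 1.9·8 = 30.2; e = 28.8 − 30.2 = -1.4
x=10: ŷ = 15 + 1.9·10 = 34; e = 32.4 − 34 = -1.6
x=12: ŷ = 15 + 1.9·12 = 37.8; e = 40.8 − 37.8 = 3
x=14: ŷ = 15 + 1.9·14 = 41.6; e = 41.6 − 41.6 = 0
x=16: ŷ = 15 + 1.9·16 = 45.4; e = 46.6 − 45.4 = 1.2
x=18: ŷ = 15 + 1.9·18 = 49.2; e = 44.4 − 49.2 = -4.8
x=20: ŷ = 15 + 1.9·20 = 53; e = 56 − 53 = 3
x=22: ŷ = 15 + 1.9·22 = 56.8; e = 56.6 − 56.8 = -0.2
SSE = 1 + 0.04 + 1.96 + 2.56 + 9 + 0 + 1.44 + 23.04 + 9 + 0.04 = 48.08
s = √(48.08/8) = 2.45153
e/s = 3 / 2.45153 = 1.22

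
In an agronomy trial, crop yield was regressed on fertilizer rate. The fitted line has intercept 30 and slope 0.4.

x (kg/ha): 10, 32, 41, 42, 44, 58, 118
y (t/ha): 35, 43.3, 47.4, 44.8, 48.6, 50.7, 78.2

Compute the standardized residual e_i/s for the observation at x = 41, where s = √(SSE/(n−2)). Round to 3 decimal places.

0.587

x=10: ŷ = 30 + 0.4·10 = 34; e = 35 − 34 = 1
x=32: ŷ = 30 + 0.4·32 = 42.8; e = 43.3 − 42.8 = 0.5
x=41: ŷ = 30 + 0.4·41 = 46.4; e = 47.4 − 46.4 = 1
x=42: ŷ = 30 + 0.4·42 = 46.8; e = 44.8 − 46.8 = -2
x=44: ŷ = 30 + 0.4·44 = 47.6; e = 48.6 − 47.6 = 1
x=58: ŷ = 30 + 0.4·58 = 53.2; e = 50.7 − 53.2 = -2.5
x=118: ŷ = 30 + 0.4·118 = 77.2; e = 78.2 − 77.2 = 1
SSE = 1 + 0.25 + 1 + 4 + 1 + 6.25 + 1 = 14.5
s = √(14.5/5) = 1.70294
e/s = 1 / 1.70294 = 0.587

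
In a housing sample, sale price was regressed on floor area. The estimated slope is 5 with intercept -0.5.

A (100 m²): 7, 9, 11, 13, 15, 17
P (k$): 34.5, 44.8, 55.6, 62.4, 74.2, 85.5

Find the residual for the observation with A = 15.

e = -0.3

P̂ = -0.5 + 5·15 = 74.5
e = 74.2 − 74.5 = -0.3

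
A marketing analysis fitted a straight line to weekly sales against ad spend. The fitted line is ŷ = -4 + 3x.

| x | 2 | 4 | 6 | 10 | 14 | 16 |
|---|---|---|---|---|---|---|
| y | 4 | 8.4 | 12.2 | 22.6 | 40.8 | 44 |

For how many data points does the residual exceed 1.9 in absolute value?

x=2: ŷ = -4 + 3·2 = 2; r = 4 − 2 = 2
x=4: ŷ = -4 + 3·4 = 8; r = 8.4 − 8 = 0.4
x=6: ŷ = -4 + 3·6 = 14; r = 12.2 − 14 = -1.8
x=10: ŷ = -4 + 3·10 = 26; r = 22.6 − 26 = -3.4
x=14: ŷ = -4 + 3·14 = 38; r = 40.8 − 38 = 2.8
x=16: ŷ = -4 + 3·16 = 44; r = 44 − 44 = 0
|r| > 1.9: x=2 (|r|=2), x=10 (|r|=3.4), x=14 (|r|=2.8) → 3

3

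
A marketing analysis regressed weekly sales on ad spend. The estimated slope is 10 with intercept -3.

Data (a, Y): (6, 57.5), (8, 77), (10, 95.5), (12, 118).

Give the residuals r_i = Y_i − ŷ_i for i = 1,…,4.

0.5, 0, -1.5, 1

a=6: ŷ = -3 + 10·6 = 57; r = 57.5 − 57 = 0.5
a=8: ŷ = -3 + 10·8 = 77; r = 77 − 77 = 0
a=10: ŷ = -3 + 10·10 = 97; r = 95.5 − 97 = -1.5
a=12: ŷ = -3 + 10·12 = 117; r = 118 − 117 = 1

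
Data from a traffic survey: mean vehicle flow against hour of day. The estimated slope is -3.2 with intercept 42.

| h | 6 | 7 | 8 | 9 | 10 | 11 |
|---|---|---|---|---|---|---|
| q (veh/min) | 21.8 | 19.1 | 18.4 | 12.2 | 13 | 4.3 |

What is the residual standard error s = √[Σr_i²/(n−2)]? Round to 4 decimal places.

s = 2.3184

h=6: q̂ = 42 − 3.2·6 = 22.8; r = 21.8 − 22.8 = -1
h=7: q̂ = 42 − 3.2·7 = 19.6; r = 19.1 − 19.6 = -0.5
h=8: q̂ = 42 − 3.2·8 = 16.4; r = 18.4 − 16.4 = 2
h=9: q̂ = 42 − 3.2·9 = 13.2; r = 12.2 − 13.2 = -1
h=10: q̂ = 42 − 3.2·10 = 10; r = 13 − 10 = 3
h=11: q̂ = 42 − 3.2·11 = 6.8; r = 4.3 − 6.8 = -2.5
SSE = 1 + 0.25 + 4 + 1 + 9 + 6.25 = 21.5
s = √(21.5/4) = √5.375 ≈ 2.3184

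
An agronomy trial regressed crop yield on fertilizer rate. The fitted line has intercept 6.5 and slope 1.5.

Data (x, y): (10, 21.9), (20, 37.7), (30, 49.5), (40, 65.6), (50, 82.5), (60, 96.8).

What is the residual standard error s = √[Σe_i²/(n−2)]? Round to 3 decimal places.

s = 1.369

x=10: ŷ = 6.5 + 1.5·10 = 21.5; e = 21.9 − 21.5 = 0.4
x=20: ŷ = 6.5 + 1.5·20 = 36.5; e = 37.7 − 36.5 = 1.2
x=30: ŷ = 6.5 + 1.5·30 = 51.5; e = 49.5 − 51.5 = -2
x=40: ŷ = 6.5 + 1.5·40 = 66.5; e = 65.6 − 66.5 = -0.9
x=50: ŷ = 6.5 + 1.5·50 = 81.5; e = 82.5 − 81.5 = 1
x=60: ŷ = 6.5 + 1.5·60 = 96.5; e = 96.8 − 96.5 = 0.3
SSE = 0.16 + 1.44 + 4 + 0.81 + 1 + 0.09 = 7.5
s = √(7.5/4) = √1.875 ≈ 1.369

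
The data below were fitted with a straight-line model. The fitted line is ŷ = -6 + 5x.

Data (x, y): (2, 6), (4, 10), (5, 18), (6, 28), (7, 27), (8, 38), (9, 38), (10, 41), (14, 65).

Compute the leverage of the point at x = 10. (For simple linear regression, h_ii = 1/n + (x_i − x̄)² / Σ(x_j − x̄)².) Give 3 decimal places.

x̄ = (2 + 4 + 5 + 6 + 7 + 8 + 9 + 10 + 14)/9 = 7.22222
Σ(x − x̄)² = 27.2716 + 10.3827 + 4.93827 + 1.49383 + 0.0493827 + 0.604938 + 3.16049 + 7.71605 + 45.9383 = 101.556
h = 1/9 + (2.77778)²/101.556 = 0.111111 + 0.0759786 = 0.187

h = 0.187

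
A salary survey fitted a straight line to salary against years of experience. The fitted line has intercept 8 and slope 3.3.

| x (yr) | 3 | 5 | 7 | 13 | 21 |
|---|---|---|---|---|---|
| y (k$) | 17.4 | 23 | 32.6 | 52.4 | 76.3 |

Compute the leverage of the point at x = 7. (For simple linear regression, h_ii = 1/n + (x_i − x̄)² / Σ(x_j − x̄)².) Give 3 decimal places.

h = 0.237

x̄ = (3 + 5 + 7 + 13 + 21)/5 = 9.8
Σ(x − x̄)² = 46.24 + 23.04 + 7.84 + 10.24 + 125.44 = 212.8
h = 1/5 + (-2.8)²/212.8 = 0.2 + 0.0368421 = 0.237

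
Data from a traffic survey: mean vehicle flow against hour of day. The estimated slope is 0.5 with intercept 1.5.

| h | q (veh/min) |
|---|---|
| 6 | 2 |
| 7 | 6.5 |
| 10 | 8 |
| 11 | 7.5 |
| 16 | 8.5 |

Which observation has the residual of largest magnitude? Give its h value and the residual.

h=6: ŷ = 1.5 + 0.5·6 = 4.5; e = 2 − 4.5 = -2.5
h=7: ŷ = 1.5 + 0.5·7 = 5; e = 6.5 − 5 = 1.5
h=10: ŷ = 1.5 + 0.5·10 = 6.5; e = 8 − 6.5 = 1.5
h=11: ŷ = 1.5 + 0.5·11 = 7; e = 7.5 − 7 = 0.5
h=16: ŷ = 1.5 + 0.5·16 = 9.5; e = 8.5 − 9.5 = -1
Largest |e| is 2.5 at h = 6, residual -2.5.

h = 6, e = -2.5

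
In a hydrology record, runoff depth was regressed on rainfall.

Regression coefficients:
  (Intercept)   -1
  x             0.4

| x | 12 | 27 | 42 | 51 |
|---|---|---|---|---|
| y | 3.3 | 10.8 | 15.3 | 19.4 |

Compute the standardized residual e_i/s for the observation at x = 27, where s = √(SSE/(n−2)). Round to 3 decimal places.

x=12: ŷ = -1 + 0.4·12 = 3.8; e = 3.3 − 3.8 = -0.5
x=27: ŷ = -1 + 0.4·27 = 9.8; e = 10.8 − 9.8 = 1
x=42: ŷ = -1 + 0.4·42 = 15.8; e = 15.3 − 15.8 = -0.5
x=51: ŷ = -1 + 0.4·51 = 19.4; e = 19.4 − 19.4 = 0
SSE = 0.25 + 1 + 0.25 + 0 = 1.5
s = √(1.5/2) = 0.866025
e/s = 1 / 0.866025 = 1.155

1.155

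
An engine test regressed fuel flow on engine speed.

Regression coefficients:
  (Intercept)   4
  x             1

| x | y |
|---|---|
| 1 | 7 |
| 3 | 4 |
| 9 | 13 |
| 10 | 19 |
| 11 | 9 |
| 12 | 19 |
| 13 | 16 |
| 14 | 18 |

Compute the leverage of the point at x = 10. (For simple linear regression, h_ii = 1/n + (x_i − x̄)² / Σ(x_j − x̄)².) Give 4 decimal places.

x̄ = (1 + 3 + 9 + 10 + 11 + 12 + 13 + 14)/8 = 9.125
Σ(x − x̄)² = 66.0156 + 37.5156 + 0.015625 + 0.765625 + 3.51562 + 8.26562 + 15.0156 + 23.7656 = 154.875
h = 1/8 + (0.875)²/154.875 = 0.125 + 0.0049435 = 0.1299

h = 0.1299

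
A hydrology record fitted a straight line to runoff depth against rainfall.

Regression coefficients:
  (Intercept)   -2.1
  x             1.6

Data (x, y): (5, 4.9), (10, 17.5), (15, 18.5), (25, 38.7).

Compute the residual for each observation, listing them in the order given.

-1, 3.6, -3.4, 0.8

x=5: ŷ = -2.1 + 1.6·5 = 5.9; r = 4.9 − 5.9 = -1
x=10: ŷ = -2.1 + 1.6·10 = 13.9; r = 17.5 − 13.9 = 3.6
x=15: ŷ = -2.1 + 1.6·15 = 21.9; r = 18.5 − 21.9 = -3.4
x=25: ŷ = -2.1 + 1.6·25 = 37.9; r = 38.7 − 37.9 = 0.8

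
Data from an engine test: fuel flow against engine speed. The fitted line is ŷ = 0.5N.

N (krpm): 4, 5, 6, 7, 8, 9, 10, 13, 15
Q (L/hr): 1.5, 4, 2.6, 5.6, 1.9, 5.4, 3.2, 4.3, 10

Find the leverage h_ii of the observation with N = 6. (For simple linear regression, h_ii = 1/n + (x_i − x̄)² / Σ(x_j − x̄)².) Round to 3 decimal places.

N̄ = (4 + 5 + 6 + 7 + 8 + 9 + 10 + 13 + 15)/9 = 8.55556
Σ(N − N̄)² = 20.7531 + 12.642 + 6.53086 + 2.41975 + 0.308642 + 0.197531 + 2.08642 + 19.7531 + 41.5309 = 106.222
h = 1/9 + (-2.55556)²/106.222 = 0.111111 + 0.061483 = 0.173

h = 0.173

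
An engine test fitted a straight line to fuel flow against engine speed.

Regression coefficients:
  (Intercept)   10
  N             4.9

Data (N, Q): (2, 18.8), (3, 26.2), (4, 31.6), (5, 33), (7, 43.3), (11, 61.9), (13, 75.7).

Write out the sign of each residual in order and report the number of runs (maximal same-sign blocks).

N=2: ŷ = 10 + 4.9·2 = 19.8; e = 18.8 − 19.8 = -1
N=3: ŷ = 10 + 4.9·3 = 24.7; e = 26.2 − 24.7 = 1.5
N=4: ŷ = 10 + 4.9·4 = 29.6; e = 31.6 − 29.6 = 2
N=5: ŷ = 10 + 4.9·5 = 34.5; e = 33 − 34.5 = -1.5
N=7: ŷ = 10 + 4.9·7 = 44.3; e = 43.3 − 44.3 = -1
N=11: ŷ = 10 + 4.9·11 = 63.9; e = 61.9 − 63.9 = -2
N=13: ŷ = 10 + 4.9·13 = 73.7; e = 75.7 − 73.7 = 2
Signs: − + + − − − +
Runs: −×1, +×2, −×3, +×1 → 4

4 runs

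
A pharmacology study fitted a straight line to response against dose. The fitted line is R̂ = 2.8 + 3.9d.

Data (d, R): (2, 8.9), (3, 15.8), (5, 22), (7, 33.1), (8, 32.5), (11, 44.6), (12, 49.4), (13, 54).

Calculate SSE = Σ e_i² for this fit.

SSE = 17.42

d=2: R̂ = 2.8 + 3.9·2 = 10.6; e = 8.9 − 10.6 = -1.7
d=3: R̂ = 2.8 + 3.9·3 = 14.5; e = 15.8 − 14.5 = 1.3
d=5: R̂ = 2.8 + 3.9·5 = 22.3; e = 22 − 22.3 = -0.3
d=7: R̂ = 2.8 + 3.9·7 = 30.1; e = 33.1 − 30.1 = 3
d=8: R̂ = 2.8 + 3.9·8 = 34; e = 32.5 − 34 = -1.5
d=11: R̂ = 2.8 + 3.9·11 = 45.7; e = 44.6 − 45.7 = -1.1
d=12: R̂ = 2.8 + 3.9·12 = 49.6; e = 49.4 − 49.6 = -0.2
d=13: R̂ = 2.8 + 3.9·13 = 53.5; e = 54 − 53.5 = 0.5
SSE = 2.89 + 1.69 + 0.09 + 9 + 2.25 + 1.21 + 0.04 + 0.25 = 17.42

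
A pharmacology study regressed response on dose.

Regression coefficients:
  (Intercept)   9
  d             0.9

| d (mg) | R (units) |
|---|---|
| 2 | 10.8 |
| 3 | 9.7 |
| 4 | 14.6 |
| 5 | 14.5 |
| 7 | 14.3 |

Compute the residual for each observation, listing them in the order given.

0, -2, 2, 1, -1

d=2: R̂ = 9 + 0.9·2 = 10.8; e = 10.8 − 10.8 = 0
d=3: R̂ = 9 + 0.9·3 = 11.7; e = 9.7 − 11.7 = -2
d=4: R̂ = 9 + 0.9·4 = 12.6; e = 14.6 − 12.6 = 2
d=5: R̂ = 9 + 0.9·5 = 13.5; e = 14.5 − 13.5 = 1
d=7: R̂ = 9 + 0.9·7 = 15.3; e = 14.3 − 15.3 = -1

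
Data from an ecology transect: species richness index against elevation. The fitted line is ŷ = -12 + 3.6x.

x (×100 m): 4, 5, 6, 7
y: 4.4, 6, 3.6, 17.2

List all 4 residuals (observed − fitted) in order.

x=4: ŷ = -12 + 3.6·4 = 2.4; r = 4.4 − 2.4 = 2
x=5: ŷ = -12 + 3.6·5 = 6; r = 6 − 6 = 0
x=6: ŷ = -12 + 3.6·6 = 9.6; r = 3.6 − 9.6 = -6
x=7: ŷ = -12 + 3.6·7 = 13.2; r = 17.2 − 13.2 = 4

2, 0, -6, 4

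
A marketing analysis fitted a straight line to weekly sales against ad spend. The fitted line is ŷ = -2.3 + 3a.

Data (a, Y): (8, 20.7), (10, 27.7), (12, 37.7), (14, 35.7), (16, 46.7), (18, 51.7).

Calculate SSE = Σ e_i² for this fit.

SSE = 34

a=8: ŷ = -2.3 + 3·8 = 21.7; e = 20.7 − 21.7 = -1
a=10: ŷ = -2.3 + 3·10 = 27.7; e = 27.7 − 27.7 = 0
a=12: ŷ = -2.3 + 3·12 = 33.7; e = 37.7 − 33.7 = 4
a=14: ŷ = -2.3 + 3·14 = 39.7; e = 35.7 − 39.7 = -4
a=16: ŷ = -2.3 + 3·16 = 45.7; e = 46.7 − 45.7 = 1
a=18: ŷ = -2.3 + 3·18 = 51.7; e = 51.7 − 51.7 = 0
SSE = 1 + 0 + 16 + 16 + 1 + 0 = 34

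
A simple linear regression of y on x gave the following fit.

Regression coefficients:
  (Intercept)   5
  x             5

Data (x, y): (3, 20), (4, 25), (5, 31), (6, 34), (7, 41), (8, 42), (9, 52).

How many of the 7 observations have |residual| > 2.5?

1

x=3: ŷ = 5 + 5·3 = 20; r = 20 − 20 = 0
x=4: ŷ = 5 + 5·4 = 25; r = 25 − 25 = 0
x=5: ŷ = 5 + 5·5 = 30; r = 31 − 30 = 1
x=6: ŷ = 5 + 5·6 = 35; r = 34 − 35 = -1
x=7: ŷ = 5 + 5·7 = 40; r = 41 − 40 = 1
x=8: ŷ = 5 + 5·8 = 45; r = 42 − 45 = -3
x=9: ŷ = 5 + 5·9 = 50; r = 52 − 50 = 2
|r| > 2.5: x=8 (|r|=3) → 1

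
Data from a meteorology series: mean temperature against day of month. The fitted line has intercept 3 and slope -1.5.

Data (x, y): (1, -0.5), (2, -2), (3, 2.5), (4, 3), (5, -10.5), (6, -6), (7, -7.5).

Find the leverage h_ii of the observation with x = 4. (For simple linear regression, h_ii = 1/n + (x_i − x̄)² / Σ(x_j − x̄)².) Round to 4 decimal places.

x̄ = (1 + 2 + 3 + 4 + 5 + 6 + 7)/7 = 4
Σ(x − x̄)² = 9 + 4 + 1 + 0 + 1 + 4 + 9 = 28
h = 1/7 + (0)²/28 = 0.142857 + 0 = 0.1429

h = 0.1429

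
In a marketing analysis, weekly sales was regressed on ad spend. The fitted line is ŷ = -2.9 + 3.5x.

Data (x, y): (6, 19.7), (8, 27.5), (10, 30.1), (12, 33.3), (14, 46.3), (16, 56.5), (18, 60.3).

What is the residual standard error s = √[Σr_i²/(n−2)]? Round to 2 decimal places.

x=6: ŷ = -2.9 + 3.5·6 = 18.1; r = 19.7 − 18.1 = 1.6
x=8: ŷ = -2.9 + 3.5·8 = 25.1; r = 27.5 − 25.1 = 2.4
x=10: ŷ = -2.9 + 3.5·10 = 32.1; r = 30.1 − 32.1 = -2
x=12: ŷ = -2.9 + 3.5·12 = 39.1; r = 33.3 − 39.1 = -5.8
x=14: ŷ = -2.9 + 3.5·14 = 46.1; r = 46.3 − 46.1 = 0.2
x=16: ŷ = -2.9 + 3.5·16 = 53.1; r = 56.5 − 53.1 = 3.4
x=18: ŷ = -2.9 + 3.5·18 = 60.1; r = 60.3 − 60.1 = 0.2
SSE = 2.56 + 5.76 + 4 + 33.64 + 0.04 + 11.56 + 0.04 = 57.6
s = √(57.6/5) = √11.52 ≈ 3.39

s = 3.39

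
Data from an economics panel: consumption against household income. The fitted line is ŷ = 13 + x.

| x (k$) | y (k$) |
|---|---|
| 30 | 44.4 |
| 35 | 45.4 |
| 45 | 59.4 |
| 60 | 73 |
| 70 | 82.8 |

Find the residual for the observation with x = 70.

e = -0.2

ŷ = 13 + 70 = 83
e = 82.8 − 83 = -0.2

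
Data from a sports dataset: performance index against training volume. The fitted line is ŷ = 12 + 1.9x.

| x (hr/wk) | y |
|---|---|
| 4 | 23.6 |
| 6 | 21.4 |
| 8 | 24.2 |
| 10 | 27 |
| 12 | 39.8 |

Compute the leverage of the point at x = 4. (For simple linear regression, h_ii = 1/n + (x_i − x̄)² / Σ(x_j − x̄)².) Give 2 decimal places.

h = 0.60

x̄ = (4 + 6 + 8 + 10 + 12)/5 = 8
Σ(x − x̄)² = 16 + 4 + 0 + 4 + 16 = 40
h = 1/5 + (-4)²/40 = 0.2 + 0.4 = 0.60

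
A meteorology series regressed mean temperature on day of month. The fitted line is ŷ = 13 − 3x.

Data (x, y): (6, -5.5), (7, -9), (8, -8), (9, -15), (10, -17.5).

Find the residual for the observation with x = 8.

ŷ = 13 − 3·8 = -11
r = -8 − (-11) = 3

r = 3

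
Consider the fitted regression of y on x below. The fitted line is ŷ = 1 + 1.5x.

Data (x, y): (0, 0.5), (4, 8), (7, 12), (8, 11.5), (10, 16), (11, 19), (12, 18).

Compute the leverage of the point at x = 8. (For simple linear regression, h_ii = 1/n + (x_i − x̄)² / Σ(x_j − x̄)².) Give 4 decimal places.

h = 0.1459

x̄ = (0 + 4 + 7 + 8 + 10 + 11 + 12)/7 = 7.42857
Σ(x − x̄)² = 55.1837 + 11.7551 + 0.183673 + 0.326531 + 6.61224 + 12.7551 + 20.898 = 107.714
h = 1/7 + (0.571429)²/107.714 = 0.142857 + 0.00303145 = 0.1459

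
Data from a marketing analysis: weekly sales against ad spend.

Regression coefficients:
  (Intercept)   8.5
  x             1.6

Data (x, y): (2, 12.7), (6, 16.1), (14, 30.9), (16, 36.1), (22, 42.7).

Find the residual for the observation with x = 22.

e = -1

ŷ = 8.5 + 1.6·22 = 43.7
e = 42.7 − 43.7 = -1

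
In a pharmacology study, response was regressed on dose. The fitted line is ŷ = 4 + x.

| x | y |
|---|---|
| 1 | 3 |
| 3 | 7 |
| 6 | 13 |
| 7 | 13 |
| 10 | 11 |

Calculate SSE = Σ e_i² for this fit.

SSE = 26

x=1: ŷ = 4 + 1 = 5; e = 3 − 5 = -2
x=3: ŷ = 4 + 3 = 7; e = 7 − 7 = 0
x=6: ŷ = 4 + 6 = 10; e = 13 − 10 = 3
x=7: ŷ = 4 + 7 = 11; e = 13 − 11 = 2
x=10: ŷ = 4 + 10 = 14; e = 11 − 14 = -3
SSE = 4 + 0 + 9 + 4 + 9 = 26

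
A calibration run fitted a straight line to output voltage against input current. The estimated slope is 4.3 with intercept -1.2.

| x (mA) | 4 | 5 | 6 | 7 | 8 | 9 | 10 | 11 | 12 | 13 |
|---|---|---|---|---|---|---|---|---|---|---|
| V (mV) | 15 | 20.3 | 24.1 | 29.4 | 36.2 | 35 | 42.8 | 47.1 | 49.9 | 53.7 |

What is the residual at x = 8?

r = 3

V̂ = -1.2 + 4.3·8 = 33.2
r = 36.2 − 33.2 = 3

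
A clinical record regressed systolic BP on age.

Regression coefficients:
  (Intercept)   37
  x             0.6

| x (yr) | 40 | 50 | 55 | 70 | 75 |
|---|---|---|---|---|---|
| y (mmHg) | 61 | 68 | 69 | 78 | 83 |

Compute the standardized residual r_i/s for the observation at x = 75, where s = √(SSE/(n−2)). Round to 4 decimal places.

0.8660

x=40: ŷ = 37 + 0.6·40 = 61; r = 61 − 61 = 0
x=50: ŷ = 37 + 0.6·50 = 67; r = 68 − 67 = 1
x=55: ŷ = 37 + 0.6·55 = 70; r = 69 − 70 = -1
x=70: ŷ = 37 + 0.6·70 = 79; r = 78 − 79 = -1
x=75: ŷ = 37 + 0.6·75 = 82; r = 83 − 82 = 1
SSE = 0 + 1 + 1 + 1 + 1 = 4
s = √(4/3) = 1.1547
r/s = 1 / 1.1547 = 0.8660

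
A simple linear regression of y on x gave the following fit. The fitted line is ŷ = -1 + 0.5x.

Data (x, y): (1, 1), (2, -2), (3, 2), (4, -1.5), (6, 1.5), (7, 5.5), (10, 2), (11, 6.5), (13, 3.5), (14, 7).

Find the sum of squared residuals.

SSE = 37

x=1: ŷ = -1 + 0.5·1 = -0.5; r = 1 − (-0.5) = 1.5
x=2: ŷ = -1 + 0.5·2 = 0; r = -2 − 0 = -2
x=3: ŷ = -1 + 0.5·3 = 0.5; r = 2 − 0.5 = 1.5
x=4: ŷ = -1 + 0.5·4 = 1; r = -1.5 − 1 = -2.5
x=6: ŷ = -1 + 0.5·6 = 2; r = 1.5 − 2 = -0.5
x=7: ŷ = -1 + 0.5·7 = 2.5; r = 5.5 − 2.5 = 3
x=10: ŷ = -1 + 0.5·10 = 4; r = 2 − 4 = -2
x=11: ŷ = -1 + 0.5·11 = 4.5; r = 6.5 − 4.5 = 2
x=13: ŷ = -1 + 0.5·13 = 5.5; r = 3.5 − 5.5 = -2
x=14: ŷ = -1 + 0.5·14 = 6; r = 7 − 6 = 1
SSE = 2.25 + 4 + 2.25 + 6.25 + 0.25 + 9 + 4 + 4 + 4 + 1 = 37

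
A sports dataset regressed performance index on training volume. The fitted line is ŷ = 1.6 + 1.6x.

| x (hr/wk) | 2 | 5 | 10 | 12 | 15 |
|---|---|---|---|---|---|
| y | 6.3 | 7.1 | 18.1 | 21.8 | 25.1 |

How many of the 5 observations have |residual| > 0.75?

x=2: ŷ = 1.6 + 1.6·2 = 4.8; r = 6.3 − 4.8 = 1.5
x=5: ŷ = 1.6 + 1.6·5 = 9.6; r = 7.1 − 9.6 = -2.5
x=10: ŷ = 1.6 + 1.6·10 = 17.6; r = 18.1 − 17.6 = 0.5
x=12: ŷ = 1.6 + 1.6·12 = 20.8; r = 21.8 − 20.8 = 1
x=15: ŷ = 1.6 + 1.6·15 = 25.6; r = 25.1 − 25.6 = -0.5
|r| > 0.75: x=2 (|r|=1.5), x=5 (|r|=2.5), x=12 (|r|=1) → 3

3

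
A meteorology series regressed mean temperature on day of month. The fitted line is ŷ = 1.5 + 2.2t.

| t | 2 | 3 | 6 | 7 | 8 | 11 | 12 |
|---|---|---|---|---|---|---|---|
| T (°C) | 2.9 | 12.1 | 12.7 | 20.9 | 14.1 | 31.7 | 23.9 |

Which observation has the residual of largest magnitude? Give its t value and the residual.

t=2: ŷ = 1.5 + 2.2·2 = 5.9; e = 2.9 − 5.9 = -3
t=3: ŷ = 1.5 + 2.2·3 = 8.1; e = 12.1 − 8.1 = 4
t=6: ŷ = 1.5 + 2.2·6 = 14.7; e = 12.7 − 14.7 = -2
t=7: ŷ = 1.5 + 2.2·7 = 16.9; e = 20.9 − 16.9 = 4
t=8: ŷ = 1.5 + 2.2·8 = 19.1; e = 14.1 − 19.1 = -5
t=11: ŷ = 1.5 + 2.2·11 = 25.7; e = 31.7 − 25.7 = 6
t=12: ŷ = 1.5 + 2.2·12 = 27.9; e = 23.9 − 27.9 = -4
Largest |e| is 6 at t = 11, residual 6.

t = 11, e = 6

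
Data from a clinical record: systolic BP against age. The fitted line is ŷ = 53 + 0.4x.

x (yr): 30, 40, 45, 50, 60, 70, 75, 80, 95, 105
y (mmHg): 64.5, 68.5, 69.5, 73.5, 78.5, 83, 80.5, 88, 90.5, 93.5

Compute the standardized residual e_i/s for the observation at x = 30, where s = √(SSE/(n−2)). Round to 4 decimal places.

x=30: ŷ = 53 + 0.4·30 = 65; e = 64.5 − 65 = -0.5
x=40: ŷ = 53 + 0.4·40 = 69; e = 68.5 − 69 = -0.5
x=45: ŷ = 53 + 0.4·45 = 71; e = 69.5 − 71 = -1.5
x=50: ŷ = 53 + 0.4·50 = 73; e = 73.5 − 73 = 0.5
x=60: ŷ = 53 + 0.4·60 = 77; e = 78.5 − 77 = 1.5
x=70: ŷ = 53 + 0.4·70 = 81; e = 83 − 81 = 2
x=75: ŷ = 53 + 0.4·75 = 83; e = 80.5 − 83 = -2.5
x=80: ŷ = 53 + 0.4·80 = 85; e = 88 − 85 = 3
x=95: ŷ = 53 + 0.4·95 = 91; e = 90.5 − 91 = -0.5
x=105: ŷ = 53 + 0.4·105 = 95; e = 93.5 − 95 = -1.5
SSE = 0.25 + 0.25 + 2.25 + 0.25 + 2.25 + 4 + 6.25 + 9 + 0.25 + 2.25 = 27
s = √(27/8) = 1.83712
e/s = -0.5 / 1.83712 = -0.2722

-0.2722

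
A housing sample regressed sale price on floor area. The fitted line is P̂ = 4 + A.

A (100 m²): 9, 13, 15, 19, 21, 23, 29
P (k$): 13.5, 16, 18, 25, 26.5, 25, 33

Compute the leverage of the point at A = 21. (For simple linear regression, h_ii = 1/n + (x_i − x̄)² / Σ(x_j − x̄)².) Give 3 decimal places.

h = 0.167

Ā = (9 + 13 + 15 + 19 + 21 + 23 + 29)/7 = 18.4286
Σ(A − Ā)² = 88.898 + 29.4694 + 11.7551 + 0.326531 + 6.61224 + 20.898 + 111.755 = 269.714
h = 1/7 + (2.57143)²/269.714 = 0.142857 + 0.0245157 = 0.167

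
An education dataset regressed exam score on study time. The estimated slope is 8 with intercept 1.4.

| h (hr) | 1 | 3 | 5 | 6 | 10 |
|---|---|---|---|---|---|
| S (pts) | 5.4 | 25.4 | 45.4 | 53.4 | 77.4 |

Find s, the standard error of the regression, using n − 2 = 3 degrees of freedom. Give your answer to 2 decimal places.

h=1: ŷ = 1.4 + 8·1 = 9.4; e = 5.4 − 9.4 = -4
h=3: ŷ = 1.4 + 8·3 = 25.4; e = 25.4 − 25.4 = 0
h=5: ŷ = 1.4 + 8·5 = 41.4; e = 45.4 − 41.4 = 4
h=6: ŷ = 1.4 + 8·6 = 49.4; e = 53.4 − 49.4 = 4
h=10: ŷ = 1.4 + 8·10 = 81.4; e = 77.4 − 81.4 = -4
SSE = 16 + 0 + 16 + 16 + 16 = 64
s = √(64/3) = √21.3333 ≈ 4.62

s = 4.62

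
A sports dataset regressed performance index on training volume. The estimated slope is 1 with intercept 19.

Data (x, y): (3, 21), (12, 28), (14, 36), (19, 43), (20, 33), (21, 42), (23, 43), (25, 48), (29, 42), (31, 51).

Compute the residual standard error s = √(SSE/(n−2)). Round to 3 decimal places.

s = 4.153

x=3: ŷ = 19 + 3 = 22; r = 21 − 22 = -1
x=12: ŷ = 19 + 12 = 31; r = 28 − 31 = -3
x=14: ŷ = 19 + 14 = 33; r = 36 − 33 = 3
x=19: ŷ = 19 + 19 = 38; r = 43 − 38 = 5
x=20: ŷ = 19 + 20 = 39; r = 33 − 39 = -6
x=21: ŷ = 19 + 21 = 40; r = 42 − 40 = 2
x=23: ŷ = 19 + 23 = 42; r = 43 − 42 = 1
x=25: ŷ = 19 + 25 = 44; r = 48 − 44 = 4
x=29: ŷ = 19 + 29 = 48; r = 42 − 48 = -6
x=31: ŷ = 19 + 31 = 50; r = 51 − 50 = 1
SSE = 1 + 9 + 9 + 25 + 36 + 4 + 1 + 16 + 36 + 1 = 138
s = √(138/8) = √17.25 ≈ 4.153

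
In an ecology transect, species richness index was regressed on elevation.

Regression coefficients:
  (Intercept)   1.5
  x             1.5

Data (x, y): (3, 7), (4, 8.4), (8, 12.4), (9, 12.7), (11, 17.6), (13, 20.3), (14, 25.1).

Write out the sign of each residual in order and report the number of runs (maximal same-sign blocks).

x=3: ŷ = 1.5 + 1.5·3 = 6; e = 7 − 6 = 1
x=4: ŷ = 1.5 + 1.5·4 = 7.5; e = 8.4 − 7.5 = 0.9
x=8: ŷ = 1.5 + 1.5·8 = 13.5; e = 12.4 − 13.5 = -1.1
x=9: ŷ = 1.5 + 1.5·9 = 15; e = 12.7 − 15 = -2.3
x=11: ŷ = 1.5 + 1.5·11 = 18; e = 17.6 − 18 = -0.4
x=13: ŷ = 1.5 + 1.5·13 = 21; e = 20.3 − 21 = -0.7
x=14: ŷ = 1.5 + 1.5·14 = 22.5; e = 25.1 − 22.5 = 2.6
Signs: + + − − − − +
Runs: +×2, −×4, +×1 → 3

3 runs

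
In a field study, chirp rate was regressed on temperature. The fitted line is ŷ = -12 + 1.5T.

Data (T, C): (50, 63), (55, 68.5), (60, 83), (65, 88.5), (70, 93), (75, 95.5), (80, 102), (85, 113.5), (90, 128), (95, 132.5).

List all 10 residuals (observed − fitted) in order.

T=50: ŷ = -12 + 1.5·50 = 63; e = 63 − 63 = 0
T=55: ŷ = -12 + 1.5·55 = 70.5; e = 68.5 − 70.5 = -2
T=60: ŷ = -12 + 1.5·60 = 78; e = 83 − 78 = 5
T=65: ŷ = -12 + 1.5·65 = 85.5; e = 88.5 − 85.5 = 3
T=70: ŷ = -12 + 1.5·70 = 93; e = 93 − 93 = 0
T=75: ŷ = -12 + 1.5·75 = 100.5; e = 95.5 − 100.5 = -5
T=80: ŷ = -12 + 1.5·80 = 108; e = 102 − 108 = -6
T=85: ŷ = -12 + 1.5·85 = 115.5; e = 113.5 − 115.5 = -2
T=90: ŷ = -12 + 1.5·90 = 123; e = 128 − 123 = 5
T=95: ŷ = -12 + 1.5·95 = 130.5; e = 132.5 − 130.5 = 2

0, -2, 5, 3, 0, -5, -6, -2, 5, 2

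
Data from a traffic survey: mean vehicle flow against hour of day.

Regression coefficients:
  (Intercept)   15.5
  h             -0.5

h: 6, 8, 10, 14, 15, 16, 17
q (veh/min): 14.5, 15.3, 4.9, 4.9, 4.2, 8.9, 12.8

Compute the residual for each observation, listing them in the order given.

2, 3.8, -5.6, -3.6, -3.8, 1.4, 5.8

h=6: q̂ = 15.5 − 0.5·6 = 12.5; e = 14.5 − 12.5 = 2
h=8: q̂ = 15.5 − 0.5·8 = 11.5; e = 15.3 − 11.5 = 3.8
h=10: q̂ = 15.5 − 0.5·10 = 10.5; e = 4.9 − 10.5 = -5.6
h=14: q̂ = 15.5 − 0.5·14 = 8.5; e = 4.9 − 8.5 = -3.6
h=15: q̂ = 15.5 − 0.5·15 = 8; e = 4.2 − 8 = -3.8
h=16: q̂ = 15.5 − 0.5·16 = 7.5; e = 8.9 − 7.5 = 1.4
h=17: q̂ = 15.5 − 0.5·17 = 7; e = 12.8 − 7 = 5.8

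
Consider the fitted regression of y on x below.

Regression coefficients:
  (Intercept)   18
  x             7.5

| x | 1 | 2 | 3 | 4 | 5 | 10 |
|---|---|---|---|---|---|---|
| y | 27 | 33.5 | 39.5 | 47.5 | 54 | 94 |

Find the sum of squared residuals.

SSE = 7

x=1: ŷ = 18 + 7.5·1 = 25.5; e = 27 − 25.5 = 1.5
x=2: ŷ = 18 + 7.5·2 = 33; e = 33.5 − 33 = 0.5
x=3: ŷ = 18 + 7.5·3 = 40.5; e = 39.5 − 40.5 = -1
x=4: ŷ = 18 + 7.5·4 = 48; e = 47.5 − 48 = -0.5
x=5: ŷ = 18 + 7.5·5 = 55.5; e = 54 − 55.5 = -1.5
x=10: ŷ = 18 + 7.5·10 = 93; e = 94 − 93 = 1
SSE = 2.25 + 0.25 + 1 + 0.25 + 2.25 + 1 = 7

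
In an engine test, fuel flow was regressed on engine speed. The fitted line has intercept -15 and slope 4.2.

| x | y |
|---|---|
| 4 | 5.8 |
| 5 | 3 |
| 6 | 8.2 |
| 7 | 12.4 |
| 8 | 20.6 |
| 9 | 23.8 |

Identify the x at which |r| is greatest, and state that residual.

x = 4, r = 4

x=4: ŷ = -15 + 4.2·4 = 1.8; r = 5.8 − 1.8 = 4
x=5: ŷ = -15 + 4.2·5 = 6; r = 3 − 6 = -3
x=6: ŷ = -15 + 4.2·6 = 10.2; r = 8.2 − 10.2 = -2
x=7: ŷ = -15 + 4.2·7 = 14.4; r = 12.4 − 14.4 = -2
x=8: ŷ = -15 + 4.2·8 = 18.6; r = 20.6 − 18.6 = 2
x=9: ŷ = -15 + 4.2·9 = 22.8; r = 23.8 − 22.8 = 1
Largest |r| is 4 at x = 4, residual 4.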